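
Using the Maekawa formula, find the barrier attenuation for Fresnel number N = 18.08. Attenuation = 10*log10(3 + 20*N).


3 + 20*N = 3 + 20*18.08 = 364.6
Att = 10*log10(364.6) = 25.618 dB


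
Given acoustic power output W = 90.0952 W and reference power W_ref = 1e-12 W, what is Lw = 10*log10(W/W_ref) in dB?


W / W_ref = 90.0952 / 1e-12 = 9.00952e+13
Lw = 10 * log10(9.00952e+13) = 139.55 dB


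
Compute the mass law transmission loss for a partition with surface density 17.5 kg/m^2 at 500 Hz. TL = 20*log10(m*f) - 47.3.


m * f = 17.5 * 500 = 8750
20*log10(8750) = 78.8402 dB
TL = 78.8402 - 47.3 = 31.54 dB


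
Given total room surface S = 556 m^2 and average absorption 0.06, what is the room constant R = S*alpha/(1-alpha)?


R = 556 * 0.06 / (1 - 0.06) = 35.489 m^2


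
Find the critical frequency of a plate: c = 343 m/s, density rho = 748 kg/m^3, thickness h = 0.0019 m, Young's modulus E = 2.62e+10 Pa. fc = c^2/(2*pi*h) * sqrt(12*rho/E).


12*rho/E = 12*748/2.62e+10 = 3.42595e-07
sqrt(12*rho/E) = sqrt(3.42595e-07) = 0.000585316
c^2/(2*pi*h) = 343^2/(2*pi*0.0019) = 9.85496e+06
fc = 9.85496e+06 * 0.000585316 = 5768.3 Hz


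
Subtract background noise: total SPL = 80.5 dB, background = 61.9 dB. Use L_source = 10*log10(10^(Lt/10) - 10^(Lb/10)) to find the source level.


10^(80.5/10) = 1.12202e+08
10^(61.9/10) = 1.54882e+06
Difference = 1.12202e+08 - 1.54882e+06 = 1.10653e+08
L_source = 10*log10(1.10653e+08) = 80.44 dB


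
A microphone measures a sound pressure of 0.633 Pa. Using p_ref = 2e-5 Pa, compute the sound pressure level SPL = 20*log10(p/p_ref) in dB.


p / p_ref = 0.633 / 2e-5 = 31650
SPL = 20 * log10(31650) = 90.007 dB


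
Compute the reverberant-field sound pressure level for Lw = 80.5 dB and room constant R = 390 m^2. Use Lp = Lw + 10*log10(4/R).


4/R = 4/390 = 0.0102564
Lp = 80.5 + 10*log10(0.0102564) = 60.61 dB


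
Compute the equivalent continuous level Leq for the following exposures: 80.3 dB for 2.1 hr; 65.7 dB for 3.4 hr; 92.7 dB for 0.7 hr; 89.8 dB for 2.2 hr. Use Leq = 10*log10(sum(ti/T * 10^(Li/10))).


T_total = 2.1 + 3.4 + 0.7 + 2.2 = 8.4 hr
(2.1/8.4) * 10^(80.3/10) = 2.6788e+07
(3.4/8.4) * 10^(65.7/10) = 1.50383e+06
(0.7/8.4) * 10^(92.7/10) = 1.55174e+08
(2.2/8.4) * 10^(89.8/10) = 2.50117e+08
Sum = 2.6788e+07 + 1.50383e+06 + 1.55174e+08 + 2.50117e+08 = 4.33583e+08
Leq = 10*log10(4.33583e+08) = 86.371 dB


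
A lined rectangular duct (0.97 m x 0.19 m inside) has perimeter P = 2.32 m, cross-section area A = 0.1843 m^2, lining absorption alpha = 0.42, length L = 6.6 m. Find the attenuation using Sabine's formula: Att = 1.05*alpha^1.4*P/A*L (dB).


alpha^1.4 = 0.42^1.4 = 0.296858
Attenuation rate = 1.05 * alpha^1.4 * P / A
= 1.05 * 0.296858 * 2.32 / 0.1843 = 3.92374 dB/m
Total Att = 3.92374 * 6.6 = 25.897 dB


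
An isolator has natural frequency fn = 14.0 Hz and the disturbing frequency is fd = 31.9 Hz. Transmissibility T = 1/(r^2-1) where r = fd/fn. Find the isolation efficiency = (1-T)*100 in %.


r = 31.9 / 14.0 = 2.27857
r^2 - 1 = 2.27857^2 - 1 = 4.19188
T = 1/4.19188 = 0.238556
Efficiency = (1 - 0.238556)*100 = 76.144 %


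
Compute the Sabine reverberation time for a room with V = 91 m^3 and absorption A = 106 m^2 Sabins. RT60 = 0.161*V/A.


RT60 = 0.161 * 91 / 106 = 0.13822 s


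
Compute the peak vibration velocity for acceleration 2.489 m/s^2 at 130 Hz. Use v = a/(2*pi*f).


omega = 2*pi*f = 2*pi*130 = 816.814 rad/s
v = a / omega = 2.489 / 816.814 = 0.0030472 m/s


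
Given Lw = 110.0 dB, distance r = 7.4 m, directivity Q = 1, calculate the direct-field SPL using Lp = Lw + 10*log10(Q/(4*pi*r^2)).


4*pi*r^2 = 4*pi*7.4^2 = 688.134 m^2
Q / (4*pi*r^2) = 1 / 688.134 = 0.00145321
Lp = 110.0 + 10*log10(0.00145321) = 81.623 dB


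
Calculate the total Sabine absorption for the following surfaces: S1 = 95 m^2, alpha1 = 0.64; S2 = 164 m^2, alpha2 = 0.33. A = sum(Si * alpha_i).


95 * 0.64 = 60.8
164 * 0.33 = 54.12
A_total = 60.8 + 54.12 = 114.92 m^2


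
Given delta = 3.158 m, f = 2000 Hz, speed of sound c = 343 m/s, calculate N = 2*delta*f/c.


N = 2*delta*f/c = 2*delta/lambda, where lambda = c/f
lambda = 343 / 2000 = 0.1715 m
N = 2 * 3.158 / 0.1715 = 36.828


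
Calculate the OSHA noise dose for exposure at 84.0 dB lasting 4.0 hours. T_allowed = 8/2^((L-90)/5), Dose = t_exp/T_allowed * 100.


T_allowed = 8 / 2^((84.0 - 90)/5) = 18.3792 hr
Dose = 4.0 / 18.3792 * 100 = 21.764 %


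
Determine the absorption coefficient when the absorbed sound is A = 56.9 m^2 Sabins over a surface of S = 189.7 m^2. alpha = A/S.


Absorption coefficient = absorbed power / incident power
alpha = A / S = 56.9 / 189.7 = 0.29995


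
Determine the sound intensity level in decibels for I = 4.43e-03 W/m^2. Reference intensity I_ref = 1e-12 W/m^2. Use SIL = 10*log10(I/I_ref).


I / I_ref = 4.43e-03 / 1e-12 = 4.43e+09
SIL = 10 * log10(4.43e+09) = 96.464 dB


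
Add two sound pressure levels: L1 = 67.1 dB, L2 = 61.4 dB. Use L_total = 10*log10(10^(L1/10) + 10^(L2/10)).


10^(67.1/10) = 5.12861e+06
10^(61.4/10) = 1.38038e+06
Sum = 5.12861e+06 + 1.38038e+06 = 6.50899e+06
L_total = 10*log10(6.50899e+06) = 68.135 dB


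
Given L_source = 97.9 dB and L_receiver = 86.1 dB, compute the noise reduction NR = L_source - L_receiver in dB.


NR = L_source - L_receiver (difference between source and receiving room levels)
NR = 97.9 - 86.1 = 11.8 dB


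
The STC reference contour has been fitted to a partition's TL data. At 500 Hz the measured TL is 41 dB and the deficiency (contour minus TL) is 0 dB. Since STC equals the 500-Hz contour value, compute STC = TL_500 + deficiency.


By ASTM E413, STC = value of the fitted reference contour at 500 Hz.
Contour value at 500 Hz = TL_500 + deficiency = 41 + 0 = 41
STC = 41


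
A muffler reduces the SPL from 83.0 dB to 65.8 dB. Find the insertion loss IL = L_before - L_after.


Insertion loss = SPL without muffler - SPL with muffler
IL = 83.0 - 65.8 = 17.2 dB


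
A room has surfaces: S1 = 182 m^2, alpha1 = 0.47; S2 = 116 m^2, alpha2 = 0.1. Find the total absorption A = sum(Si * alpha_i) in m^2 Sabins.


182 * 0.47 = 85.54
116 * 0.1 = 11.6
A_total = 85.54 + 11.6 = 97.14 m^2


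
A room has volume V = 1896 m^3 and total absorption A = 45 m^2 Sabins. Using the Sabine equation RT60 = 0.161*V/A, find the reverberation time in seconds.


RT60 = 0.161 * 1896 / 45 = 6.7835 s


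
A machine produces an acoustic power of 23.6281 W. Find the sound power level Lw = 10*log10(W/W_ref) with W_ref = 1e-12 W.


W / W_ref = 23.6281 / 1e-12 = 2.36281e+13
Lw = 10 * log10(2.36281e+13) = 133.73 dB


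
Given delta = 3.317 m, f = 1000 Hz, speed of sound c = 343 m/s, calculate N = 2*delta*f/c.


N = 2*delta*f/c = 2*delta/lambda, where lambda = c/f
lambda = 343 / 1000 = 0.343 m
N = 2 * 3.317 / 0.343 = 19.341


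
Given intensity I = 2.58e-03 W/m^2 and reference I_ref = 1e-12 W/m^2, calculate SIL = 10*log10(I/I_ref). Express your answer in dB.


I / I_ref = 2.58e-03 / 1e-12 = 2.58e+09
SIL = 10 * log10(2.58e+09) = 94.116 dB


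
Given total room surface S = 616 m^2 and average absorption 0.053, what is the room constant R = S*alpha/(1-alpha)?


R = 616 * 0.053 / (1 - 0.053) = 34.475 m^2


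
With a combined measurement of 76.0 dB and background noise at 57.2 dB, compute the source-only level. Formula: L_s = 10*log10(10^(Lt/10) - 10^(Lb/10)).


10^(76.0/10) = 3.98107e+07
10^(57.2/10) = 524807
Difference = 3.98107e+07 - 524807 = 3.92859e+07
L_source = 10*log10(3.92859e+07) = 75.942 dB


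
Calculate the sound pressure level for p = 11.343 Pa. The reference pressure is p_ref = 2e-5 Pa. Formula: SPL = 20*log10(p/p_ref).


p / p_ref = 11.343 / 2e-5 = 567150
SPL = 20 * log10(567150) = 115.07 dB


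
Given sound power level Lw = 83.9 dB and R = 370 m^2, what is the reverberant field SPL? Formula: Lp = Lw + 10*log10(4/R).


4/R = 4/370 = 0.0108108
Lp = 83.9 + 10*log10(0.0108108) = 64.239 dB


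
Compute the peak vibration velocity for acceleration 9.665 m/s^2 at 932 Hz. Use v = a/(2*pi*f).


omega = 2*pi*f = 2*pi*932 = 5855.93 rad/s
v = a / omega = 9.665 / 5855.93 = 0.0016505 m/s


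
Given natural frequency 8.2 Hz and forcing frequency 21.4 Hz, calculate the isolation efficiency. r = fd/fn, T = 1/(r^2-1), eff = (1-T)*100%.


r = 21.4 / 8.2 = 2.60976
r^2 - 1 = 2.60976^2 - 1 = 5.81085
T = 1/5.81085 = 0.172092
Efficiency = (1 - 0.172092)*100 = 82.791 %


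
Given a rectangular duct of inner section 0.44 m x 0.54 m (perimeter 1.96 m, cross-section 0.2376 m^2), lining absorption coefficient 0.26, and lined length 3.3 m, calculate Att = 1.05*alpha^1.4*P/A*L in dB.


alpha^1.4 = 0.26^1.4 = 0.151692
Attenuation rate = 1.05 * alpha^1.4 * P / A
= 1.05 * 0.151692 * 1.96 / 0.2376 = 1.3139 dB/m
Total Att = 1.3139 * 3.3 = 4.3359 dB


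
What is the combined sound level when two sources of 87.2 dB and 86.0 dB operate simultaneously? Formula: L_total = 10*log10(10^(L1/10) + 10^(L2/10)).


10^(87.2/10) = 5.24807e+08
10^(86.0/10) = 3.98107e+08
Sum = 5.24807e+08 + 3.98107e+08 = 9.22914e+08
L_total = 10*log10(9.22914e+08) = 89.652 dB


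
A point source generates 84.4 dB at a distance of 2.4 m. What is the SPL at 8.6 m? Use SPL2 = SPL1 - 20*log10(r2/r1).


r2/r1 = 8.6/2.4 = 3.58333
Correction = 20*log10(3.58333) = 11.0857 dB
SPL2 = 84.4 - 11.0857 = 73.314 dB


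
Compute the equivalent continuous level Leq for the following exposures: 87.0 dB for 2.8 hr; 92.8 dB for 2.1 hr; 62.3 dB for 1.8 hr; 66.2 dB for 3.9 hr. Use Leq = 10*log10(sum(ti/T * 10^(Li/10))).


T_total = 2.8 + 2.1 + 1.8 + 3.9 = 10.6 hr
(2.8/10.6) * 10^(87.0/10) = 1.32389e+08
(2.1/10.6) * 10^(92.8/10) = 3.77497e+08
(1.8/10.6) * 10^(62.3/10) = 288381
(3.9/10.6) * 10^(66.2/10) = 1.53376e+06
Sum = 1.32389e+08 + 3.77497e+08 + 288381 + 1.53376e+06 = 5.11708e+08
Leq = 10*log10(5.11708e+08) = 87.09 dB


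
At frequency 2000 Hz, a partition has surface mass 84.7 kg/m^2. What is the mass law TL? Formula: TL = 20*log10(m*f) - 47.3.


m * f = 84.7 * 2000 = 169400
20*log10(169400) = 104.578 dB
TL = 104.578 - 47.3 = 57.278 dB


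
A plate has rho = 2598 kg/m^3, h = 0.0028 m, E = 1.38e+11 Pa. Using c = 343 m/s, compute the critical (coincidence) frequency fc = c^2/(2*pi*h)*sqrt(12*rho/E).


12*rho/E = 12*2598/1.38e+11 = 2.25913e-07
sqrt(12*rho/E) = sqrt(2.25913e-07) = 0.000475303
c^2/(2*pi*h) = 343^2/(2*pi*0.0028) = 6.68729e+06
fc = 6.68729e+06 * 0.000475303 = 3178.5 Hz


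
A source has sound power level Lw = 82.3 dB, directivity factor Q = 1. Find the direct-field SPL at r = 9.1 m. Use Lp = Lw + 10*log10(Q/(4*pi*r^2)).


4*pi*r^2 = 4*pi*9.1^2 = 1040.62 m^2
Q / (4*pi*r^2) = 1 / 1040.62 = 0.000960966
Lp = 82.3 + 10*log10(0.000960966) = 52.127 dB


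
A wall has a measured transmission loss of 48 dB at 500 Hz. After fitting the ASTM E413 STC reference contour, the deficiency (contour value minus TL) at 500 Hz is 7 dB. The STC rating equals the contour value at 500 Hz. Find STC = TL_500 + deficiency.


By ASTM E413, STC = value of the fitted reference contour at 500 Hz.
Contour value at 500 Hz = TL_500 + deficiency = 48 + 7 = 55
STC = 55


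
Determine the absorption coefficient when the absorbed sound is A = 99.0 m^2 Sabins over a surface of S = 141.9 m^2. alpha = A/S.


Absorption coefficient = absorbed power / incident power
alpha = A / S = 99.0 / 141.9 = 0.69767


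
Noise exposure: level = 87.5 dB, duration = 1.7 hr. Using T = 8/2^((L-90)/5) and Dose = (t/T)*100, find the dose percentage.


T_allowed = 8 / 2^((87.5 - 90)/5) = 11.3137 hr
Dose = 1.7 / 11.3137 * 100 = 15.026 %


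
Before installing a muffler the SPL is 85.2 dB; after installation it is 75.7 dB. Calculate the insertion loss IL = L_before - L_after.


Insertion loss = SPL without muffler - SPL with muffler
IL = 85.2 - 75.7 = 9.5 dB


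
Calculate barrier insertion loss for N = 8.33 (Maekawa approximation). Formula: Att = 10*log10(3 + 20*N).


3 + 20*N = 3 + 20*8.33 = 169.6
Att = 10*log10(169.6) = 22.294 dB


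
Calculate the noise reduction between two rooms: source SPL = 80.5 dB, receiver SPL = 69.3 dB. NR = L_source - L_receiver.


NR = L_source - L_receiver (difference between source and receiving room levels)
NR = 80.5 - 69.3 = 11.2 dB


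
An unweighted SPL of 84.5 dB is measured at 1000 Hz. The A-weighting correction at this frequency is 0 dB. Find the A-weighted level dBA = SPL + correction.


A-weighting table: 1000 Hz -> 0 dB correction
SPL_A = SPL + correction = 84.5 + (0) = 84.5 dBA


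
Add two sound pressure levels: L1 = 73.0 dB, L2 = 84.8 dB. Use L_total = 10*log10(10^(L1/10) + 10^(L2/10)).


10^(73.0/10) = 1.99526e+07
10^(84.8/10) = 3.01995e+08
Sum = 1.99526e+07 + 3.01995e+08 = 3.21948e+08
L_total = 10*log10(3.21948e+08) = 85.078 dB


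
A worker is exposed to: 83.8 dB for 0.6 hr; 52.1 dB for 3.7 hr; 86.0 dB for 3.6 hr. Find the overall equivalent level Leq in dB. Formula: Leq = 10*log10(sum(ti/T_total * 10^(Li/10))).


T_total = 0.6 + 3.7 + 3.6 = 7.9 hr
(0.6/7.9) * 10^(83.8/10) = 1.8219e+07
(3.7/7.9) * 10^(52.1/10) = 75958.2
(3.6/7.9) * 10^(86.0/10) = 1.81416e+08
Sum = 1.8219e+07 + 75958.2 + 1.81416e+08 = 1.99711e+08
Leq = 10*log10(1.99711e+08) = 83.004 dB


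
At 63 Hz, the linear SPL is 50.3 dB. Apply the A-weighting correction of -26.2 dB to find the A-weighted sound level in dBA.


A-weighting table: 63 Hz -> -26.2 dB correction
SPL_A = SPL + correction = 50.3 + (-26.2) = 24.1 dBA


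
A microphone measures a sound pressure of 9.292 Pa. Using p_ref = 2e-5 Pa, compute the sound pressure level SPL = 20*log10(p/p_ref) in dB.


p / p_ref = 9.292 / 2e-5 = 464600
SPL = 20 * log10(464600) = 113.34 dB


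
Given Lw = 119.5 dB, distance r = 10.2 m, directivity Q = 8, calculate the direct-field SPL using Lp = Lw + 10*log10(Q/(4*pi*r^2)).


4*pi*r^2 = 4*pi*10.2^2 = 1307.41 m^2
Q / (4*pi*r^2) = 8 / 1307.41 = 0.00611897
Lp = 119.5 + 10*log10(0.00611897) = 97.367 dB


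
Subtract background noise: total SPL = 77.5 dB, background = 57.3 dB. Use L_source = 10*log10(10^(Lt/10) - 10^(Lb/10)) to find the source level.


10^(77.5/10) = 5.62341e+07
10^(57.3/10) = 537032
Difference = 5.62341e+07 - 537032 = 5.56971e+07
L_source = 10*log10(5.56971e+07) = 77.458 dB


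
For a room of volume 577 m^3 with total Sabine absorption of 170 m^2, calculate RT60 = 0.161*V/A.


RT60 = 0.161 * 577 / 170 = 0.54645 s


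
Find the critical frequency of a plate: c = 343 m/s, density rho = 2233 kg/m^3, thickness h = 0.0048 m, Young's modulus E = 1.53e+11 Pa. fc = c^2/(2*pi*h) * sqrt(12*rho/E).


12*rho/E = 12*2233/1.53e+11 = 1.75137e-07
sqrt(12*rho/E) = sqrt(1.75137e-07) = 0.000418494
c^2/(2*pi*h) = 343^2/(2*pi*0.0048) = 3.90092e+06
fc = 3.90092e+06 * 0.000418494 = 1632.5 Hz


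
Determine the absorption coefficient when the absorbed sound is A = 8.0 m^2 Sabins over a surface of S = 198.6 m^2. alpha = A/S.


Absorption coefficient = absorbed power / incident power
alpha = A / S = 8.0 / 198.6 = 0.040282


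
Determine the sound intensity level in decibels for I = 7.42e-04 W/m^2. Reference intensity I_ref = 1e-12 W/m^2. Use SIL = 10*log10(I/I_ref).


I / I_ref = 7.42e-04 / 1e-12 = 7.42e+08
SIL = 10 * log10(7.42e+08) = 88.704 dB


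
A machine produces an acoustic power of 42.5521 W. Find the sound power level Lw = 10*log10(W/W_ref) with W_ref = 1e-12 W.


W / W_ref = 42.5521 / 1e-12 = 4.25521e+13
Lw = 10 * log10(4.25521e+13) = 136.29 dB


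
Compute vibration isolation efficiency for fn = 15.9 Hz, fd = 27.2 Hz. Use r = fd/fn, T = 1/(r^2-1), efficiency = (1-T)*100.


r = 27.2 / 15.9 = 1.71069
r^2 - 1 = 1.71069^2 - 1 = 1.92646
T = 1/1.92646 = 0.519087
Efficiency = (1 - 0.519087)*100 = 48.091 %


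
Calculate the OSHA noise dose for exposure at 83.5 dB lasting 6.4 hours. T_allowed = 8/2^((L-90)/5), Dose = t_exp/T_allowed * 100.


T_allowed = 8 / 2^((83.5 - 90)/5) = 19.6983 hr
Dose = 6.4 / 19.6983 * 100 = 32.49 %


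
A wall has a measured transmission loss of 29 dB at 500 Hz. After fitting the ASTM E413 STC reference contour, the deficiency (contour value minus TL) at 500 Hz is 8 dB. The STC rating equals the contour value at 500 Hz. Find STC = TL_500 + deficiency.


By ASTM E413, STC = value of the fitted reference contour at 500 Hz.
Contour value at 500 Hz = TL_500 + deficiency = 29 + 8 = 37
STC = 37


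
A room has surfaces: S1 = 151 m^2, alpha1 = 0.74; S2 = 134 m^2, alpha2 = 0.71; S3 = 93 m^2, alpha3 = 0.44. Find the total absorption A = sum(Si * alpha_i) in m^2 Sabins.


151 * 0.74 = 111.74
134 * 0.71 = 95.14
93 * 0.44 = 40.92
A_total = 111.74 + 95.14 + 40.92 = 247.8 m^2


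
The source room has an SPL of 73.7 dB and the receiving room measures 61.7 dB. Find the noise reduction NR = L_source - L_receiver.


NR = L_source - L_receiver (difference between source and receiving room levels)
NR = 73.7 - 61.7 = 12 dB


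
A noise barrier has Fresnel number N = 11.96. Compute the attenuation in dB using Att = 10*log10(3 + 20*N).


3 + 20*N = 3 + 20*11.96 = 242.2
Att = 10*log10(242.2) = 23.842 dB


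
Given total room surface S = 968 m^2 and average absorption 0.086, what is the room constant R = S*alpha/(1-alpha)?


R = 968 * 0.086 / (1 - 0.086) = 91.081 m^2


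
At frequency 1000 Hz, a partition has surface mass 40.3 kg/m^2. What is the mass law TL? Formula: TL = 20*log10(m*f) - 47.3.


m * f = 40.3 * 1000 = 40300
20*log10(40300) = 92.1061 dB
TL = 92.1061 - 47.3 = 44.806 dB


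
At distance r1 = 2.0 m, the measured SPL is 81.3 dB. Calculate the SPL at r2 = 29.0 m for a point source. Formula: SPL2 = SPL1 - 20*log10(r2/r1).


r2/r1 = 29.0/2.0 = 14.5
Correction = 20*log10(14.5) = 23.2274 dB
SPL2 = 81.3 - 23.2274 = 58.073 dB


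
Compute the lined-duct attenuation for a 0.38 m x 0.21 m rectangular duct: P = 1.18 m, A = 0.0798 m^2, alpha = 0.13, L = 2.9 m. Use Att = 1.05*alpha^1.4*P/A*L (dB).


alpha^1.4 = 0.13^1.4 = 0.0574805
Attenuation rate = 1.05 * alpha^1.4 * P / A
= 1.05 * 0.0574805 * 1.18 / 0.0798 = 0.89246 dB/m
Total Att = 0.89246 * 2.9 = 2.5881 dB


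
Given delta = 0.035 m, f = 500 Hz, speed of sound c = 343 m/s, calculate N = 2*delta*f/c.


N = 2*delta*f/c = 2*delta/lambda, where lambda = c/f
lambda = 343 / 500 = 0.686 m
N = 2 * 0.035 / 0.686 = 0.10204


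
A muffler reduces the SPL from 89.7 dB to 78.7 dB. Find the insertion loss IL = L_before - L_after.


Insertion loss = SPL without muffler - SPL with muffler
IL = 89.7 - 78.7 = 11 dB


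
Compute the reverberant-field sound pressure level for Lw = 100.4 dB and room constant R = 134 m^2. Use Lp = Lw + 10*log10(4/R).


4/R = 4/134 = 0.0298507
Lp = 100.4 + 10*log10(0.0298507) = 85.15 dB


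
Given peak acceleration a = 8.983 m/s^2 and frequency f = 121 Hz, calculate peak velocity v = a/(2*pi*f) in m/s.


omega = 2*pi*f = 2*pi*121 = 760.265 rad/s
v = a / omega = 8.983 / 760.265 = 0.011816 m/s


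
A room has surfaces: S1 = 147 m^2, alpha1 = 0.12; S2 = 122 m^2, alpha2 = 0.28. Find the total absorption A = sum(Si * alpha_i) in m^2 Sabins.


147 * 0.12 = 17.64
122 * 0.28 = 34.16
A_total = 17.64 + 34.16 = 51.8 m^2


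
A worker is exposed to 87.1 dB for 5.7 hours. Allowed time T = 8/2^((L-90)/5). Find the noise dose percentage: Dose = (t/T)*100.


T_allowed = 8 / 2^((87.1 - 90)/5) = 11.9588 hr
Dose = 5.7 / 11.9588 * 100 = 47.664 %


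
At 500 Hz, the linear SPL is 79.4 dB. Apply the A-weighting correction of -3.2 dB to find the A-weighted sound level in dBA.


A-weighting table: 500 Hz -> -3.2 dB correction
SPL_A = SPL + correction = 79.4 + (-3.2) = 76.2 dBA


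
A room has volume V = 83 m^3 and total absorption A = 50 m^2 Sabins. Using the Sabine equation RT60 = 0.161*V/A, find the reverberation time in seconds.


RT60 = 0.161 * 83 / 50 = 0.26726 s


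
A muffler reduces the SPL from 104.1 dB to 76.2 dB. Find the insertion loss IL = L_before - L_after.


Insertion loss = SPL without muffler - SPL with muffler
IL = 104.1 - 76.2 = 27.9 dB


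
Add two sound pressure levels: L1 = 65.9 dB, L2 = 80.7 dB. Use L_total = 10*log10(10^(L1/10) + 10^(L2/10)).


10^(65.9/10) = 3.89045e+06
10^(80.7/10) = 1.1749e+08
Sum = 3.89045e+06 + 1.1749e+08 = 1.2138e+08
L_total = 10*log10(1.2138e+08) = 80.841 dB


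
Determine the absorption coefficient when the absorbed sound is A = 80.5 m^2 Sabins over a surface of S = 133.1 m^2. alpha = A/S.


Absorption coefficient = absorbed power / incident power
alpha = A / S = 80.5 / 133.1 = 0.60481


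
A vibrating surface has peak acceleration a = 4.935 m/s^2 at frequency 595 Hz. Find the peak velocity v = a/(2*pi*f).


omega = 2*pi*f = 2*pi*595 = 3738.5 rad/s
v = a / omega = 4.935 / 3738.5 = 0.00132 m/s


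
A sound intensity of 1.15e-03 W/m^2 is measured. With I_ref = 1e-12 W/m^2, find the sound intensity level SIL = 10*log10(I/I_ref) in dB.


I / I_ref = 1.15e-03 / 1e-12 = 1.15e+09
SIL = 10 * log10(1.15e+09) = 90.607 dB


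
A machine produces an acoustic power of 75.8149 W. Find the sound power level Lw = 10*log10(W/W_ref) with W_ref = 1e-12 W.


W / W_ref = 75.8149 / 1e-12 = 7.58149e+13
Lw = 10 * log10(7.58149e+13) = 138.8 dB


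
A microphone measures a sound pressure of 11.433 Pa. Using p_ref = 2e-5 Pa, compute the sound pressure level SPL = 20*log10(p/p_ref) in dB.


p / p_ref = 11.433 / 2e-5 = 571650
SPL = 20 * log10(571650) = 115.14 dB


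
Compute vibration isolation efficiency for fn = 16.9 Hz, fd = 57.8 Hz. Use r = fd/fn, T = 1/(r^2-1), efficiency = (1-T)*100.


r = 57.8 / 16.9 = 3.42012
r^2 - 1 = 3.42012^2 - 1 = 10.6972
T = 1/10.6972 = 0.0934824
Efficiency = (1 - 0.0934824)*100 = 90.652 %


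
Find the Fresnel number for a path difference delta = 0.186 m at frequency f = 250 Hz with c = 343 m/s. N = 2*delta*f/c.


N = 2*delta*f/c = 2*delta/lambda, where lambda = c/f
lambda = 343 / 250 = 1.372 m
N = 2 * 0.186 / 1.372 = 0.27114


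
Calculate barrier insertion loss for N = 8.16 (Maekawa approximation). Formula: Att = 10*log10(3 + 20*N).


3 + 20*N = 3 + 20*8.16 = 166.2
Att = 10*log10(166.2) = 22.206 dB


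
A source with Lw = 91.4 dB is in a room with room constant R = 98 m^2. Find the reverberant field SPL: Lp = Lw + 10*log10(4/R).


4/R = 4/98 = 0.0408163
Lp = 91.4 + 10*log10(0.0408163) = 77.508 dB


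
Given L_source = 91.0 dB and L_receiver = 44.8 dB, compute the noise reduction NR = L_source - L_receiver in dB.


NR = L_source - L_receiver (difference between source and receiving room levels)
NR = 91.0 - 44.8 = 46.2 dB


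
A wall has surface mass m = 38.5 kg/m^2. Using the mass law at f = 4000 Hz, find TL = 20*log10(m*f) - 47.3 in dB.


m * f = 38.5 * 4000 = 154000
20*log10(154000) = 103.75 dB
TL = 103.75 - 47.3 = 56.45 dB


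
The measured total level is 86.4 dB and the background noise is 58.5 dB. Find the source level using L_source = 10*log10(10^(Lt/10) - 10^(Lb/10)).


10^(86.4/10) = 4.36516e+08
10^(58.5/10) = 707946
Difference = 4.36516e+08 - 707946 = 4.35808e+08
L_source = 10*log10(4.35808e+08) = 86.393 dB


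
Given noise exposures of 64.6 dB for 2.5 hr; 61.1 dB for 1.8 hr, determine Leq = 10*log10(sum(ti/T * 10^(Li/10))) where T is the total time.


T_total = 2.5 + 1.8 = 4.3 hr
(2.5/4.3) * 10^(64.6/10) = 1.67676e+06
(1.8/4.3) * 10^(61.1/10) = 539267
Sum = 1.67676e+06 + 539267 = 2.21603e+06
Leq = 10*log10(2.21603e+06) = 63.456 dB


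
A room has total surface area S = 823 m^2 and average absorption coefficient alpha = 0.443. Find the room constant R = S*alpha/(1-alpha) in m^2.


R = 823 * 0.443 / (1 - 0.443) = 654.56 m^2


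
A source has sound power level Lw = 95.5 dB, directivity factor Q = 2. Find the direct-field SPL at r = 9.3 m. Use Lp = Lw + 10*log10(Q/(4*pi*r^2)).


4*pi*r^2 = 4*pi*9.3^2 = 1086.87 m^2
Q / (4*pi*r^2) = 2 / 1086.87 = 0.00184015
Lp = 95.5 + 10*log10(0.00184015) = 68.149 dB


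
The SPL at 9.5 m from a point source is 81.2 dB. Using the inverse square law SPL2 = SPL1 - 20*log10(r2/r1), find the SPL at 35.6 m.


r2/r1 = 35.6/9.5 = 3.74737
Correction = 20*log10(3.74737) = 11.4745 dB
SPL2 = 81.2 - 11.4745 = 69.725 dB


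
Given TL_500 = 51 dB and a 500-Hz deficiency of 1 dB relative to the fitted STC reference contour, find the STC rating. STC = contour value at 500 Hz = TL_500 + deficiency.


By ASTM E413, STC = value of the fitted reference contour at 500 Hz.
Contour value at 500 Hz = TL_500 + deficiency = 51 + 1 = 52
STC = 52


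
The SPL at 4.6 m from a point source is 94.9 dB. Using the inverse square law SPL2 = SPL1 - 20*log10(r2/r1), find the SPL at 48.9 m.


r2/r1 = 48.9/4.6 = 10.6304
Correction = 20*log10(10.6304) = 20.531 dB
SPL2 = 94.9 - 20.531 = 74.369 dB


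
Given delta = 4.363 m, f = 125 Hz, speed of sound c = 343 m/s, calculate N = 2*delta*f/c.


N = 2*delta*f/c = 2*delta/lambda, where lambda = c/f
lambda = 343 / 125 = 2.744 m
N = 2 * 4.363 / 2.744 = 3.18


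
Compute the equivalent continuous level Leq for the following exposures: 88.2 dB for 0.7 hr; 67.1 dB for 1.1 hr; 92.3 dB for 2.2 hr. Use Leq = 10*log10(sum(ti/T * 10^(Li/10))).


T_total = 0.7 + 1.1 + 2.2 = 4.0 hr
(0.7/4.0) * 10^(88.2/10) = 1.15621e+08
(1.1/4.0) * 10^(67.1/10) = 1.41037e+06
(2.2/4.0) * 10^(92.3/10) = 9.34034e+08
Sum = 1.15621e+08 + 1.41037e+06 + 9.34034e+08 = 1.05107e+09
Leq = 10*log10(1.05107e+09) = 90.216 dB


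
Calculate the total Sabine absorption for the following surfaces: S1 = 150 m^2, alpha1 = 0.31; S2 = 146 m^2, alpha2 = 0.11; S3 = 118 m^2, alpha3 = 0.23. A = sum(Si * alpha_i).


150 * 0.31 = 46.5
146 * 0.11 = 16.06
118 * 0.23 = 27.14
A_total = 46.5 + 16.06 + 27.14 = 89.7 m^2


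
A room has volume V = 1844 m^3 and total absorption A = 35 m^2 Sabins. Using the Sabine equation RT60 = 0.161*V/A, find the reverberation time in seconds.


RT60 = 0.161 * 1844 / 35 = 8.4824 s


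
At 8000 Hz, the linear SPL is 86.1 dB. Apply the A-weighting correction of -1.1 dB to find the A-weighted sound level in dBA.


A-weighting table: 8000 Hz -> -1.1 dB correction
SPL_A = SPL + correction = 86.1 + (-1.1) = 85 dBA


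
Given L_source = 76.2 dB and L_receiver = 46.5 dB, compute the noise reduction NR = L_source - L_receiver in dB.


NR = L_source - L_receiver (difference between source and receiving room levels)
NR = 76.2 - 46.5 = 29.7 dB


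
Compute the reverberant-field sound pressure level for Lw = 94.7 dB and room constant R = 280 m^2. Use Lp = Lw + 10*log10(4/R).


4/R = 4/280 = 0.0142857
Lp = 94.7 + 10*log10(0.0142857) = 76.249 dB


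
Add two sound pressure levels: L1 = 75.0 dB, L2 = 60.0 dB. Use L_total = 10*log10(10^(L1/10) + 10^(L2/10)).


10^(75.0/10) = 3.16228e+07
10^(60.0/10) = 1e+06
Sum = 3.16228e+07 + 1e+06 = 3.26228e+07
L_total = 10*log10(3.26228e+07) = 75.135 dB


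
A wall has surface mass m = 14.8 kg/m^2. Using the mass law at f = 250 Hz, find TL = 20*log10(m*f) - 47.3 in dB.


m * f = 14.8 * 250 = 3700
20*log10(3700) = 71.364 dB
TL = 71.364 - 47.3 = 24.064 dB


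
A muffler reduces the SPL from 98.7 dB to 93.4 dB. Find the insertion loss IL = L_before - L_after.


Insertion loss = SPL without muffler - SPL with muffler
IL = 98.7 - 93.4 = 5.3 dB


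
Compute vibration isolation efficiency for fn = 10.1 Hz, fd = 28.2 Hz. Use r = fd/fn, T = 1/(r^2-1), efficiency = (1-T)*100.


r = 28.2 / 10.1 = 2.79208
r^2 - 1 = 2.79208^2 - 1 = 6.79571
T = 1/6.79571 = 0.147152
Efficiency = (1 - 0.147152)*100 = 85.285 %


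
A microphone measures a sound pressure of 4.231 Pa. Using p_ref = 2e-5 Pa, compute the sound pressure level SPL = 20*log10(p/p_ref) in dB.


p / p_ref = 4.231 / 2e-5 = 211550
SPL = 20 * log10(211550) = 106.51 dB


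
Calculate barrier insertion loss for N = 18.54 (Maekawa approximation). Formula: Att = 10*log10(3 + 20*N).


3 + 20*N = 3 + 20*18.54 = 373.8
Att = 10*log10(373.8) = 25.726 dB


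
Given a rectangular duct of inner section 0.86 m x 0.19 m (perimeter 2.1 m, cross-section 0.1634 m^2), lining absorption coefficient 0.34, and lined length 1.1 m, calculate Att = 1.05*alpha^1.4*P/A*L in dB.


alpha^1.4 = 0.34^1.4 = 0.220836
Attenuation rate = 1.05 * alpha^1.4 * P / A
= 1.05 * 0.220836 * 2.1 / 0.1634 = 2.98007 dB/m
Total Att = 2.98007 * 1.1 = 3.2781 dB


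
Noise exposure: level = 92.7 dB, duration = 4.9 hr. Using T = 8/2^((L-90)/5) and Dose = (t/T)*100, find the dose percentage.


T_allowed = 8 / 2^((92.7 - 90)/5) = 5.50217 hr
Dose = 4.9 / 5.50217 * 100 = 89.056 %


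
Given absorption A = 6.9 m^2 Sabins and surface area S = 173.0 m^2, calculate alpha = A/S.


Absorption coefficient = absorbed power / incident power
alpha = A / S = 6.9 / 173.0 = 0.039884


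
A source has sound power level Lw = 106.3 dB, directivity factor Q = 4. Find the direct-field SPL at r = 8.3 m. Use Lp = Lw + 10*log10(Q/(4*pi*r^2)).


4*pi*r^2 = 4*pi*8.3^2 = 865.697 m^2
Q / (4*pi*r^2) = 4 / 865.697 = 0.00462055
Lp = 106.3 + 10*log10(0.00462055) = 82.947 dB


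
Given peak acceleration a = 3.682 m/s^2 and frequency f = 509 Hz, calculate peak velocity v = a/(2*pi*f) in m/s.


omega = 2*pi*f = 2*pi*509 = 3198.14 rad/s
v = a / omega = 3.682 / 3198.14 = 0.0011513 m/s


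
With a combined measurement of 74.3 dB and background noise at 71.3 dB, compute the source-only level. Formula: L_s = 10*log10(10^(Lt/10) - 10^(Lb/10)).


10^(74.3/10) = 2.69153e+07
10^(71.3/10) = 1.34896e+07
Difference = 2.69153e+07 - 1.34896e+07 = 1.34257e+07
L_source = 10*log10(1.34257e+07) = 71.279 dB


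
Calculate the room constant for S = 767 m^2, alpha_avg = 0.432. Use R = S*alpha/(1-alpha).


R = 767 * 0.432 / (1 - 0.432) = 583.35 m^2


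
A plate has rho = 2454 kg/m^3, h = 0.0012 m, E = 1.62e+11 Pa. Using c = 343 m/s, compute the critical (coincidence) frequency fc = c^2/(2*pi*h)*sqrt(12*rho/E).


12*rho/E = 12*2454/1.62e+11 = 1.81778e-07
sqrt(12*rho/E) = sqrt(1.81778e-07) = 0.000426354
c^2/(2*pi*h) = 343^2/(2*pi*0.0012) = 1.56037e+07
fc = 1.56037e+07 * 0.000426354 = 6652.7 Hz


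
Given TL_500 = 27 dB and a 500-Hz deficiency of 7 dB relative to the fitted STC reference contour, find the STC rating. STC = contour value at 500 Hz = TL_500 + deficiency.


By ASTM E413, STC = value of the fitted reference contour at 500 Hz.
Contour value at 500 Hz = TL_500 + deficiency = 27 + 7 = 34
STC = 34


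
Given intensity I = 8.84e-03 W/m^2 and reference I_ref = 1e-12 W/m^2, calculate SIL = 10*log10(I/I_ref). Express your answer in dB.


I / I_ref = 8.84e-03 / 1e-12 = 8.84e+09
SIL = 10 * log10(8.84e+09) = 99.465 dB


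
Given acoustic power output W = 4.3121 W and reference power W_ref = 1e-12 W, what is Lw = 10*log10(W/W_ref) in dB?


W / W_ref = 4.3121 / 1e-12 = 4.3121e+12
Lw = 10 * log10(4.3121e+12) = 126.35 dB


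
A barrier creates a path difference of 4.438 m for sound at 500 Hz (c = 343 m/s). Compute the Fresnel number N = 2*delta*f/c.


N = 2*delta*f/c = 2*delta/lambda, where lambda = c/f
lambda = 343 / 500 = 0.686 m
N = 2 * 4.438 / 0.686 = 12.939


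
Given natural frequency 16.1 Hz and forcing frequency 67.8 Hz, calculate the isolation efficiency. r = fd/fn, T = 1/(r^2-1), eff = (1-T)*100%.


r = 67.8 / 16.1 = 4.21118
r^2 - 1 = 4.21118^2 - 1 = 16.734
T = 1/16.734 = 0.0597586
Efficiency = (1 - 0.0597586)*100 = 94.024 %


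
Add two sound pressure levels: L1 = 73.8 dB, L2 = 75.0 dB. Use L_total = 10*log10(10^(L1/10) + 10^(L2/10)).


10^(73.8/10) = 2.39883e+07
10^(75.0/10) = 3.16228e+07
Sum = 2.39883e+07 + 3.16228e+07 = 5.56111e+07
L_total = 10*log10(5.56111e+07) = 77.452 dB


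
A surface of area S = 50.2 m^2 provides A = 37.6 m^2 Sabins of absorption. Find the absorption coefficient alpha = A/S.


Absorption coefficient = absorbed power / incident power
alpha = A / S = 37.6 / 50.2 = 0.749


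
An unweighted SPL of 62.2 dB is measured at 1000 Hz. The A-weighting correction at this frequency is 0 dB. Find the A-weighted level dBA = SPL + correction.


A-weighting table: 1000 Hz -> 0 dB correction
SPL_A = SPL + correction = 62.2 + (0) = 62.2 dBA


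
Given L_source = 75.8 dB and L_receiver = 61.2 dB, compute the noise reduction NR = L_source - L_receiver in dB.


NR = L_source - L_receiver (difference between source and receiving room levels)
NR = 75.8 - 61.2 = 14.6 dB


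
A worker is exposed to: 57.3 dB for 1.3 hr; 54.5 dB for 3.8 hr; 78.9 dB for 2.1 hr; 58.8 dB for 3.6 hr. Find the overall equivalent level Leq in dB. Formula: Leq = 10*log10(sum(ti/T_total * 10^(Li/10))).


T_total = 1.3 + 3.8 + 2.1 + 3.6 = 10.8 hr
(1.3/10.8) * 10^(57.3/10) = 64642.7
(3.8/10.8) * 10^(54.5/10) = 99165.3
(2.1/10.8) * 10^(78.9/10) = 1.50937e+07
(3.6/10.8) * 10^(58.8/10) = 252859
Sum = 64642.7 + 99165.3 + 1.50937e+07 + 252859 = 1.55104e+07
Leq = 10*log10(1.55104e+07) = 71.906 dB


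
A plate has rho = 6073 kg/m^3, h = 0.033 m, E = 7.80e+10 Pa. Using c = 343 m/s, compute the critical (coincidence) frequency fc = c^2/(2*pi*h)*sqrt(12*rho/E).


12*rho/E = 12*6073/7.80e+10 = 9.34308e-07
sqrt(12*rho/E) = sqrt(9.34308e-07) = 0.000966596
c^2/(2*pi*h) = 343^2/(2*pi*0.033) = 567407
fc = 567407 * 0.000966596 = 548.45 Hz


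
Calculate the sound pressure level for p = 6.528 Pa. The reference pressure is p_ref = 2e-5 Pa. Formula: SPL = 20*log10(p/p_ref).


p / p_ref = 6.528 / 2e-5 = 326400
SPL = 20 * log10(326400) = 110.28 dB


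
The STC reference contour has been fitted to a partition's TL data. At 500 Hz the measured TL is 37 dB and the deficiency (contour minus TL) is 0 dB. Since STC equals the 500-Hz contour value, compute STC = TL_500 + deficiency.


By ASTM E413, STC = value of the fitted reference contour at 500 Hz.
Contour value at 500 Hz = TL_500 + deficiency = 37 + 0 = 37
STC = 37


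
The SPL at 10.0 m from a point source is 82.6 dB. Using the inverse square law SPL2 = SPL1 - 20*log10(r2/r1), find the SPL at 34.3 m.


r2/r1 = 34.3/10.0 = 3.43
Correction = 20*log10(3.43) = 10.7059 dB
SPL2 = 82.6 - 10.7059 = 71.894 dB


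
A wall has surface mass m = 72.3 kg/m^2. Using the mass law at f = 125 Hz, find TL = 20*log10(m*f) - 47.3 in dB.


m * f = 72.3 * 125 = 9037.5
20*log10(9037.5) = 79.121 dB
TL = 79.121 - 47.3 = 31.821 dB


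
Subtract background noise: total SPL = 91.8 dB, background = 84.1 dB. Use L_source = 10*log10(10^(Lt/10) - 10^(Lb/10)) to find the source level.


10^(91.8/10) = 1.51356e+09
10^(84.1/10) = 2.5704e+08
Difference = 1.51356e+09 - 2.5704e+08 = 1.25652e+09
L_source = 10*log10(1.25652e+09) = 90.992 dB


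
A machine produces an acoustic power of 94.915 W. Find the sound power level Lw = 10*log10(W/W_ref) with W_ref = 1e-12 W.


W / W_ref = 94.915 / 1e-12 = 9.4915e+13
Lw = 10 * log10(9.4915e+13) = 139.77 dB


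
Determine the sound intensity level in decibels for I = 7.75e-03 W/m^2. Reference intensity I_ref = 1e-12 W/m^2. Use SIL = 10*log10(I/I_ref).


I / I_ref = 7.75e-03 / 1e-12 = 7.75e+09
SIL = 10 * log10(7.75e+09) = 98.893 dB


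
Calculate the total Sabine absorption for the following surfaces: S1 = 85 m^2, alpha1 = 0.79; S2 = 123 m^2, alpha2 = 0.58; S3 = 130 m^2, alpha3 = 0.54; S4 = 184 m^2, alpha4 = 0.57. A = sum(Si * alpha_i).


85 * 0.79 = 67.15
123 * 0.58 = 71.34
130 * 0.54 = 70.2
184 * 0.57 = 104.88
A_total = 67.15 + 71.34 + 70.2 + 104.88 = 313.57 m^2


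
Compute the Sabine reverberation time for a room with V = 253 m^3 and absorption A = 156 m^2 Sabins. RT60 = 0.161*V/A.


RT60 = 0.161 * 253 / 156 = 0.26111 s


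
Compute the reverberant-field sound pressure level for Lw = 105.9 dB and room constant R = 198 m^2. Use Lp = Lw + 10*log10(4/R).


4/R = 4/198 = 0.020202
Lp = 105.9 + 10*log10(0.020202) = 88.954 dB


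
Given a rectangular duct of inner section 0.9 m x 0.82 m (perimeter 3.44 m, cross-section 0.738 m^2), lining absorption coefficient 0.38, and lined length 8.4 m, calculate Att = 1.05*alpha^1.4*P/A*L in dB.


alpha^1.4 = 0.38^1.4 = 0.258046
Attenuation rate = 1.05 * alpha^1.4 * P / A
= 1.05 * 0.258046 * 3.44 / 0.738 = 1.26296 dB/m
Total Att = 1.26296 * 8.4 = 10.609 dB


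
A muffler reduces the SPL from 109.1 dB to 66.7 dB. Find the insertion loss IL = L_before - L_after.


Insertion loss = SPL without muffler - SPL with muffler
IL = 109.1 - 66.7 = 42.4 dB


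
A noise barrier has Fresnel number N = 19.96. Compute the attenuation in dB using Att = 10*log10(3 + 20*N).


3 + 20*N = 3 + 20*19.96 = 402.2
Att = 10*log10(402.2) = 26.044 dB


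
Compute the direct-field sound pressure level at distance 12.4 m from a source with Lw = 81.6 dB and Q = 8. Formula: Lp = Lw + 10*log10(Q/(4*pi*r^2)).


4*pi*r^2 = 4*pi*12.4^2 = 1932.21 m^2
Q / (4*pi*r^2) = 8 / 1932.21 = 0.00414034
Lp = 81.6 + 10*log10(0.00414034) = 57.77 dB


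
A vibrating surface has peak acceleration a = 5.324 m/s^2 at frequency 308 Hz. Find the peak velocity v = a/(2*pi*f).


omega = 2*pi*f = 2*pi*308 = 1935.22 rad/s
v = a / omega = 5.324 / 1935.22 = 0.0027511 m/s


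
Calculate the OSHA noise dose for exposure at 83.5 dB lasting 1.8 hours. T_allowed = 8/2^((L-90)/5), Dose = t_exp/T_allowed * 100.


T_allowed = 8 / 2^((83.5 - 90)/5) = 19.6983 hr
Dose = 1.8 / 19.6983 * 100 = 9.1378 %


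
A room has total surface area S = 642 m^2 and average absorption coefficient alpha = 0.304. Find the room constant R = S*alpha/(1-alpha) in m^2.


R = 642 * 0.304 / (1 - 0.304) = 280.41 m^2


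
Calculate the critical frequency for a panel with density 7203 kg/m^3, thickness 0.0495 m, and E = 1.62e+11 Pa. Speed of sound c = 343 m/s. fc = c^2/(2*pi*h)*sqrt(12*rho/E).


12*rho/E = 12*7203/1.62e+11 = 5.33556e-07
sqrt(12*rho/E) = sqrt(5.33556e-07) = 0.000730449
c^2/(2*pi*h) = 343^2/(2*pi*0.0495) = 378271
fc = 378271 * 0.000730449 = 276.31 Hz


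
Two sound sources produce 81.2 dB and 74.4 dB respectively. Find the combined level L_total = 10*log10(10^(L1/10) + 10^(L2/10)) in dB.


10^(81.2/10) = 1.31826e+08
10^(74.4/10) = 2.75423e+07
Sum = 1.31826e+08 + 2.75423e+07 = 1.59368e+08
L_total = 10*log10(1.59368e+08) = 82.024 dB


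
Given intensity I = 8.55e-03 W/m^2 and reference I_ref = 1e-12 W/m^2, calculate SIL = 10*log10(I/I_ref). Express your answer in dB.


I / I_ref = 8.55e-03 / 1e-12 = 8.55e+09
SIL = 10 * log10(8.55e+09) = 99.32 dB


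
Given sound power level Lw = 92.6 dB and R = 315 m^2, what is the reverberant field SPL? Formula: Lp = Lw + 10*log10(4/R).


4/R = 4/315 = 0.0126984
Lp = 92.6 + 10*log10(0.0126984) = 73.637 dB


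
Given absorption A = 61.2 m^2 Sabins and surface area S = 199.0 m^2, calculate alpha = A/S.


Absorption coefficient = absorbed power / incident power
alpha = A / S = 61.2 / 199.0 = 0.30754


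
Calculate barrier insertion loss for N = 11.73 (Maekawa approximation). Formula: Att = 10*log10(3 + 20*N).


3 + 20*N = 3 + 20*11.73 = 237.6
Att = 10*log10(237.6) = 23.758 dB


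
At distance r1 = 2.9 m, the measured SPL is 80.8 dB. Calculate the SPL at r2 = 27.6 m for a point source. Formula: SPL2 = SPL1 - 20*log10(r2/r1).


r2/r1 = 27.6/2.9 = 9.51724
Correction = 20*log10(9.51724) = 19.5702 dB
SPL2 = 80.8 - 19.5702 = 61.23 dB


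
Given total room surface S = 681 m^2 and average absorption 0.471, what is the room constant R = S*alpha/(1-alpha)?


R = 681 * 0.471 / (1 - 0.471) = 606.33 m^2


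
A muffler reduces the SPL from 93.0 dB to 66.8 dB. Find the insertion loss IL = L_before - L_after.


Insertion loss = SPL without muffler - SPL with muffler
IL = 93.0 - 66.8 = 26.2 dB


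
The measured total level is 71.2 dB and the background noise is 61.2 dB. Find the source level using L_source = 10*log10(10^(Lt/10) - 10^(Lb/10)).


10^(71.2/10) = 1.31826e+07
10^(61.2/10) = 1.31826e+06
Difference = 1.31826e+07 - 1.31826e+06 = 1.18643e+07
L_source = 10*log10(1.18643e+07) = 70.742 dB


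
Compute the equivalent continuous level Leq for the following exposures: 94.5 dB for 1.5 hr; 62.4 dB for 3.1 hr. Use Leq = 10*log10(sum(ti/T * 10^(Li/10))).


T_total = 1.5 + 3.1 = 4.6 hr
(1.5/4.6) * 10^(94.5/10) = 9.19038e+08
(3.1/4.6) * 10^(62.4/10) = 1.17113e+06
Sum = 9.19038e+08 + 1.17113e+06 = 9.20209e+08
Leq = 10*log10(9.20209e+08) = 89.639 dB
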